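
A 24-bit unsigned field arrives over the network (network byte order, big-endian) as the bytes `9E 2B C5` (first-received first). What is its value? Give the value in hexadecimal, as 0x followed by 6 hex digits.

0x9E2BC5

Big-endian stores the most-significant byte at the lowest address.
The bytes are already most-significant first: 0x9E2BC5.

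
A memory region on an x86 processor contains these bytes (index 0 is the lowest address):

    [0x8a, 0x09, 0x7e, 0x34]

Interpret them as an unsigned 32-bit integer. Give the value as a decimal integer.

Little-endian: lowest address holds the least-significant byte.
Reassemble most-significant byte first: 34 7E 09 8A → 0x347E098A.
0x347E098A = 880675210.

880675210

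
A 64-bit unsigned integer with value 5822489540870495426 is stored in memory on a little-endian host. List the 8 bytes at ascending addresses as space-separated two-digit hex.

5822489540870495426 in hexadecimal, padded to 64 bits, is 0x50CDA36378035CC2.
Split into bytes (most-significant first): 50 CD A3 63 78 03 5C C2.
Little-endian stores the least-significant byte at the lowest address.
So at ascending addresses the bytes are C2 5C 03 78 63 A3 CD 50.

C2 5C 03 78 63 A3 CD 50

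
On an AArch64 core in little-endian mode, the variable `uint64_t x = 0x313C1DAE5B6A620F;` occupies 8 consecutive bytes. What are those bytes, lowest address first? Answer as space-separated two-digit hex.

Split into bytes (most-significant first): 31 3C 1D AE 5B 6A 62 0F.
In little-endian order the low byte comes first in memory.
So at ascending addresses the bytes are 0F 62 6A 5B AE 1D 3C 31.

0F 62 6A 5B AE 1D 3C 31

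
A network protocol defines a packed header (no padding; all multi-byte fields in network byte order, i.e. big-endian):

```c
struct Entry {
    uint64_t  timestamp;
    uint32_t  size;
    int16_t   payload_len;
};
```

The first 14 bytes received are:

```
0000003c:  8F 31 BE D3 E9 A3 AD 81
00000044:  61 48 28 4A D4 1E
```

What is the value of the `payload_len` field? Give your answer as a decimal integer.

`payload_len` follows `timestamp` (8 B), `size` (4 B), so it starts at offset 8 + 4 = 12 and occupies 2 bytes.
Bytes at offsets 12..13: D4 1E.
Big-endian: lowest address holds the most-significant byte.
The bytes are already most-significant first: 0xD41E.
Top bit is set, so as a signed 16-bit value this is 0xD41E − 2^16 = -11234.

-11234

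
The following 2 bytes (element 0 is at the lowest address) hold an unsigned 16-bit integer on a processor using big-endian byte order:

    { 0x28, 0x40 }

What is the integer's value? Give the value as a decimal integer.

10304

In big-endian order the high byte comes first in memory.
The bytes are already most-significant first: 0x2840.
0x2840 = 10304.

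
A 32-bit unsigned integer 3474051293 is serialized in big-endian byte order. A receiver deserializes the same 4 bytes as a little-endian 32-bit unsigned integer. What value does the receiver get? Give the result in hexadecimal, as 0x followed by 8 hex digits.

3474051293 in 32-bit hexadecimal is 0xCF11D0DD.
Stored big-endian, the bytes at ascending addresses are CF 11 D0 DD.
Read back as little-endian, the first byte is least significant, giving 0xDDD011CF.

0xDDD011CF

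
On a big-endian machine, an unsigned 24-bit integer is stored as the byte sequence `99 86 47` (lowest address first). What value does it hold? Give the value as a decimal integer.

10061383

Big-endian: lowest address holds the most-significant byte.
The bytes are already most-significant first: 0x998647.
0x998647 = 10061383.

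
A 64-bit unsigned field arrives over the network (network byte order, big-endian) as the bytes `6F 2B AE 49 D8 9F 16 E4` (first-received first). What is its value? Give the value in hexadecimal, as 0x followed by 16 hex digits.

0x6F2BAE49D89F16E4

Big-endian: lowest address holds the most-significant byte.
The bytes are already most-significant first: 0x6F2BAE49D89F16E4.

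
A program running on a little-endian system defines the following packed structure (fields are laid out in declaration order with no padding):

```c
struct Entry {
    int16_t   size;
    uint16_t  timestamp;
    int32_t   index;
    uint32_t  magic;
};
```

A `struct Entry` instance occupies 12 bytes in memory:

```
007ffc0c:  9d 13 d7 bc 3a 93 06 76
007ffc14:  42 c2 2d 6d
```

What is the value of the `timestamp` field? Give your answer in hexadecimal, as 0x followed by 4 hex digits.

`timestamp` follows `size` (2 bytes), so it starts at byte offset 2 and occupies 2 bytes.
Bytes at offsets 2..3: D7 BC.
Little-endian stores the least-significant byte at the lowest address.
Reassemble most-significant byte first: BC D7 → 0xBCD7.

0xBCD7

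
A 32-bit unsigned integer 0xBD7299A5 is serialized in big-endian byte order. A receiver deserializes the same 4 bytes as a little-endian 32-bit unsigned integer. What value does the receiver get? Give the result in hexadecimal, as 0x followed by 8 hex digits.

Stored big-endian, the bytes at ascending addresses are BD 72 99 A5.
Read back as little-endian, the first byte is least significant, giving 0xA59972BD.

0xA59972BD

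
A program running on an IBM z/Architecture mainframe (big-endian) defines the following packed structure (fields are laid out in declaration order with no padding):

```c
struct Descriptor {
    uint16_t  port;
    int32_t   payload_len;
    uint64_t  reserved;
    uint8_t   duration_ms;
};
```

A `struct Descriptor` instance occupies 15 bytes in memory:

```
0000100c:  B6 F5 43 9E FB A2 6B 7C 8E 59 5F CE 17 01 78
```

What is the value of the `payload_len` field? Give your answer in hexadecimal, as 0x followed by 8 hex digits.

0x439EFBA2

`payload_len` follows `port` (2 bytes), so it starts at byte offset 2 and occupies 4 bytes.
Bytes at offsets 2..5: 43 9E FB A2.
Big-endian: lowest address holds the most-significant byte.
The bytes are already most-significant first: 0x439EFBA2.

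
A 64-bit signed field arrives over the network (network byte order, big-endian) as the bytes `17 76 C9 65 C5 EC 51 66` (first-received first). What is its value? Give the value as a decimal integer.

Big-endian: lowest address holds the most-significant byte.
The bytes are already most-significant first: 0x1776C965C5EC5166.
0x1776C965C5EC5166 = 1690760149073678694.

1690760149073678694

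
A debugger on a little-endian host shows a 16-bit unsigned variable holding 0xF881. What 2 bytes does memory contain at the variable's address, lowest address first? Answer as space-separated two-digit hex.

81 F8

Split into bytes (most-significant first): F8 81.
Little-endian stores the least-significant byte at the lowest address.
So at ascending addresses the bytes are 81 F8.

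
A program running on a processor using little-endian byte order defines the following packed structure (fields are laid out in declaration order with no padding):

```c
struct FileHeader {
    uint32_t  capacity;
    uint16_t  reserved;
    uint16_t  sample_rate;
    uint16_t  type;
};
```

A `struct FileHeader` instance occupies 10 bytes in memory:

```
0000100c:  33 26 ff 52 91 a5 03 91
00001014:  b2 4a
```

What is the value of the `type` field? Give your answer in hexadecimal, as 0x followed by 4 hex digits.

`type` follows `capacity` (4 B), `reserved` (2 B), `sample_rate` (2 B), so it starts at offset 4 + 2 + 2 = 8 and occupies 2 bytes.
Bytes at offsets 8..9: B2 4A.
In little-endian order the low byte comes first in memory.
Reassemble most-significant byte first: 4A B2 → 0x4AB2.

0x4AB2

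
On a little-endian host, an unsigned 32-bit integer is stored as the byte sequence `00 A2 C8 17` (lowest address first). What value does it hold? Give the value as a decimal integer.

Little-endian: lowest address holds the least-significant byte.
Reassemble most-significant byte first: 17 C8 A2 00 → 0x17C8A200.
0x17C8A200 = 399024640.

399024640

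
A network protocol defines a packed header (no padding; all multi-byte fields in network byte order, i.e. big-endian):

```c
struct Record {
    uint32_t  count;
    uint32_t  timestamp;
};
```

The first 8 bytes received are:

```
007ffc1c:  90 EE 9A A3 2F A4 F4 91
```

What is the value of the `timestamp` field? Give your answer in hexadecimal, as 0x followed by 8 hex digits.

`timestamp` follows `count` (4 bytes), so it starts at byte offset 4 and occupies 4 bytes.
Bytes at offsets 4..7: 2F A4 F4 91.
Big-endian stores the most-significant byte at the lowest address.
The bytes are already most-significant first: 0x2FA4F491.

0x2FA4F491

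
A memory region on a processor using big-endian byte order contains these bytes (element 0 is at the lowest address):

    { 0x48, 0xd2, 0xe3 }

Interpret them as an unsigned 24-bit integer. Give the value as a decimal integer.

4772579

In big-endian order the high byte comes first in memory.
The bytes are already most-significant first: 0x48D2E3.
0x48D2E3 = 4772579.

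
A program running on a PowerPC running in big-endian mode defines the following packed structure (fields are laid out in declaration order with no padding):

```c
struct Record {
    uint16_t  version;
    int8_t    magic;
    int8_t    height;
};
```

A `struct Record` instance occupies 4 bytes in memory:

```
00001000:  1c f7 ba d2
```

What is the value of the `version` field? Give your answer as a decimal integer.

`version` is the first field, at byte offset 0, occupying 2 bytes.
Bytes at offsets 0..1: 1C F7.
Big-endian stores the most-significant byte at the lowest address.
The bytes are already most-significant first: 0x1CF7.
0x1CF7 = 7415.

7415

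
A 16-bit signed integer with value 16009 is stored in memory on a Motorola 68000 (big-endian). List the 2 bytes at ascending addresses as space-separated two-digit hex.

16009 in hexadecimal, padded to 16 bits, is 0x3E89.
Split into bytes (most-significant first): 3E 89.
In big-endian order the high byte comes first in memory.
So the memory order matches the most-significant-first order: 3E 89.

3E 89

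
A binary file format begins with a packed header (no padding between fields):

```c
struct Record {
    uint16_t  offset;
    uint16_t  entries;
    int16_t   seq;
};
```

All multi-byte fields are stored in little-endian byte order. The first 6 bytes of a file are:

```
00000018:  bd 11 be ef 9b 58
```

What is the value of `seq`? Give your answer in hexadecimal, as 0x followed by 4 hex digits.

0x589B

`seq` follows `offset` (2 B), `entries` (2 B), so it starts at offset 2 + 2 = 4 and occupies 2 bytes.
Bytes at offsets 4..5: 9B 58.
Little-endian stores the least-significant byte at the lowest address.
Reassemble most-significant byte first: 58 9B → 0x589B.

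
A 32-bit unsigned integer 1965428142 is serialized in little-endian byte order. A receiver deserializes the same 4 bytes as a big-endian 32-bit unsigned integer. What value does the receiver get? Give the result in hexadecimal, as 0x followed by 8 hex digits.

1965428142 in 32-bit hexadecimal is 0x75260DAE.
Stored little-endian, the bytes at ascending addresses are AE 0D 26 75.
Read back as big-endian, the last byte is least significant, giving 0xAE0D2675.

0xAE0D2675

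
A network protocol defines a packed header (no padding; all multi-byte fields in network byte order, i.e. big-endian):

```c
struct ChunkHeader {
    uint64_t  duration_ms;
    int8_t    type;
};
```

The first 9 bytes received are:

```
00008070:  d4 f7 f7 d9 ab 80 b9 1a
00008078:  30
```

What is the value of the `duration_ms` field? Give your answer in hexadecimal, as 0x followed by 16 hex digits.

0xD4F7F7D9AB80B91A

`duration_ms` is the first field, at byte offset 0, occupying 8 bytes.
Bytes at offsets 0..7: D4 F7 F7 D9 AB 80 B9 1A.
Big-endian: lowest address holds the most-significant byte.
The bytes are already most-significant first: 0xD4F7F7D9AB80B91A.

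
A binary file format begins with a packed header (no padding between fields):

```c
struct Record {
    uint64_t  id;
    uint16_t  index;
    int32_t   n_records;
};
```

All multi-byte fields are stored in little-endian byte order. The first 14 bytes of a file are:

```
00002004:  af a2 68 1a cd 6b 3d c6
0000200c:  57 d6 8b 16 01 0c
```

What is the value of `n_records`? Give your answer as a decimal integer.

`n_records` follows `id` (8 B), `index` (2 B), so it starts at offset 8 + 2 = 10 and occupies 4 bytes.
Bytes at offsets 10..13: 8B 16 01 0C.
In little-endian order the low byte comes first in memory.
Reassemble most-significant byte first: 0C 01 16 8B → 0x0C01168B.
0x0C01168B = 201397899.

201397899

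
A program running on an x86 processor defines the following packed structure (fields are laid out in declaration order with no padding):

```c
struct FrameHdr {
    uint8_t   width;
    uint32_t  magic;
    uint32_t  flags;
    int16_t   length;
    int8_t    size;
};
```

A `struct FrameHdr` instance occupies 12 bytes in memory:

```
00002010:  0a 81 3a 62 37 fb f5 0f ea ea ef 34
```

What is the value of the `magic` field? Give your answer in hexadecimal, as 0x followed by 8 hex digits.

0x37623A81

`magic` follows `width` (1 byte), so it starts at byte offset 1 and occupies 4 bytes.
Bytes at offsets 1..4: 81 3A 62 37.
In little-endian order the low byte comes first in memory.
Reassemble most-significant byte first: 37 62 3A 81 → 0x37623A81.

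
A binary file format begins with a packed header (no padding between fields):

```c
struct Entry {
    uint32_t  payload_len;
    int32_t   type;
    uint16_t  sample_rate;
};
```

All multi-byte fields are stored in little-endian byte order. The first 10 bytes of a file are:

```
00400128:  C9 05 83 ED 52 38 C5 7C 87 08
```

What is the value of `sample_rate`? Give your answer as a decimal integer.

`sample_rate` follows `payload_len` (4 B), `type` (4 B), so it starts at offset 4 + 4 = 8 and occupies 2 bytes.
Bytes at offsets 8..9: 87 08.
Little-endian: lowest address holds the least-significant byte.
Reassemble most-significant byte first: 08 87 → 0x0887.
0x0887 = 2183.

2183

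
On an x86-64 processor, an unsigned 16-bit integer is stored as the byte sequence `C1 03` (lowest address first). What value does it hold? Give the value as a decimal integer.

Little-endian stores the least-significant byte at the lowest address.
Reassemble most-significant byte first: 03 C1 → 0x03C1.
0x03C1 = 961.

961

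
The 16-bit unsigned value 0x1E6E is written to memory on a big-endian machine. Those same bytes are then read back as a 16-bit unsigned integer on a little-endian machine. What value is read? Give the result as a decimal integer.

28190

Stored big-endian, the bytes at ascending addresses are 1E 6E.
Read back as little-endian, the first byte is least significant, giving 0x6E1E.
0x6E1E = 28190.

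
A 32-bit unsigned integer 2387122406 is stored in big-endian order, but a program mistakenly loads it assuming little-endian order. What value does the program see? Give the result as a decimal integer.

2387122406 in 32-bit hexadecimal is 0x8E4898E6.
Stored big-endian, the bytes at ascending addresses are 8E 48 98 E6.
Read back as little-endian, the first byte is least significant, giving 0xE698488E.
0xE698488E = 3868739726.

3868739726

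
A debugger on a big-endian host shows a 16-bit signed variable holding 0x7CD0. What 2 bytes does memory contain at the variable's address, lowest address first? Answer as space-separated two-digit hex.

Split into bytes (most-significant first): 7C D0.
Big-endian: lowest address holds the most-significant byte.
So the memory order matches the most-significant-first order: 7C D0.

7C D0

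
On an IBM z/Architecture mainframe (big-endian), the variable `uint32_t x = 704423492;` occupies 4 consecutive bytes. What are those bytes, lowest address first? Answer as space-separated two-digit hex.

704423492 in hexadecimal, padded to 32 bits, is 0x29FCA644.
Split into bytes (most-significant first): 29 FC A6 44.
Big-endian stores the most-significant byte at the lowest address.
So the memory order matches the most-significant-first order: 29 FC A6 44.

29 FC A6 44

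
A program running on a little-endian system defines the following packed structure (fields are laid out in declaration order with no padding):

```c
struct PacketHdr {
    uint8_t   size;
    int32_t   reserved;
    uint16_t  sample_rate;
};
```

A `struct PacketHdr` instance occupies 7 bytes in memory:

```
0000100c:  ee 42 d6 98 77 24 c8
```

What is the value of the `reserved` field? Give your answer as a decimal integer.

2006505026

`reserved` follows `size` (1 byte), so it starts at byte offset 1 and occupies 4 bytes.
Bytes at offsets 1..4: 42 D6 98 77.
Little-endian stores the least-significant byte at the lowest address.
Reassemble most-significant byte first: 77 98 D6 42 → 0x7798D642.
0x7798D642 = 2006505026.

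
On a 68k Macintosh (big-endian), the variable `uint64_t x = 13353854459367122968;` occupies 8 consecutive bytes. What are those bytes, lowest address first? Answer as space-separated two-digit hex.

B9 52 6B E1 08 D7 E8 18

13353854459367122968 in hexadecimal, padded to 64 bits, is 0xB9526BE108D7E818.
Split into bytes (most-significant first): B9 52 6B E1 08 D7 E8 18.
In big-endian order the high byte comes first in memory.
So the memory order matches the most-significant-first order: B9 52 6B E1 08 D7 E8 18.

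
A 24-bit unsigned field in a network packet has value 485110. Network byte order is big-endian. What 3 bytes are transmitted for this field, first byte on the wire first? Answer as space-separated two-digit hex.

07 66 F6

485110 in hexadecimal, padded to 24 bits, is 0x0766F6.
Split into bytes (most-significant first): 07 66 F6.
In big-endian order the high byte comes first in memory.
So the memory order matches the most-significant-first order: 07 66 F6.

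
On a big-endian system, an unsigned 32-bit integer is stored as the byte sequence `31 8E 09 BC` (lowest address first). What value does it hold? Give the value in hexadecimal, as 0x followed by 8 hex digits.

0x318E09BC

In big-endian order the high byte comes first in memory.
The bytes are already most-significant first: 0x318E09BC.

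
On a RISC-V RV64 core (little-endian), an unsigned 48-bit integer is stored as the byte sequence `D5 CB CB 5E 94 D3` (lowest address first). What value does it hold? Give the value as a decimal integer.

232634199034837

Little-endian stores the least-significant byte at the lowest address.
Reassemble most-significant byte first: D3 94 5E CB CB D5 → 0xD3945ECBCBD5.
0xD3945ECBCBD5 = 232634199034837.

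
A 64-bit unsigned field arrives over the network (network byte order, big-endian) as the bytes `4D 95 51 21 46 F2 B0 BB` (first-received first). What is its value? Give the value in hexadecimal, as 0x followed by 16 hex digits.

0x4D95512146F2B0BB

Big-endian: lowest address holds the most-significant byte.
The bytes are already most-significant first: 0x4D95512146F2B0BB.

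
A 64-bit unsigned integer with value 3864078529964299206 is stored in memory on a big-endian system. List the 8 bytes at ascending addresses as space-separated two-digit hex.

3864078529964299206 in hexadecimal, padded to 64 bits, is 0x359FF6F342BC53C6.
Split into bytes (most-significant first): 35 9F F6 F3 42 BC 53 C6.
Big-endian: lowest address holds the most-significant byte.
So the memory order matches the most-significant-first order: 35 9F F6 F3 42 BC 53 C6.

35 9F F6 F3 42 BC 53 C6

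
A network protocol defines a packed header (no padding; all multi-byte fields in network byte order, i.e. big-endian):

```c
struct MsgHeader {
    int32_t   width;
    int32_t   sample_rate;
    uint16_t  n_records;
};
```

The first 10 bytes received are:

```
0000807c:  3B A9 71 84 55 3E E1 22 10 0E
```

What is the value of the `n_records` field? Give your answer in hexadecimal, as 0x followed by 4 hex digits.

0x100E

`n_records` follows `width` (4 B), `sample_rate` (4 B), so it starts at offset 4 + 4 = 8 and occupies 2 bytes.
Bytes at offsets 8..9: 10 0E.
In big-endian order the high byte comes first in memory.
The bytes are already most-significant first: 0x100E.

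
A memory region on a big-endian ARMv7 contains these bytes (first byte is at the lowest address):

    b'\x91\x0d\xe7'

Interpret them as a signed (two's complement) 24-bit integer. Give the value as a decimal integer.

Big-endian: lowest address holds the most-significant byte.
The bytes are already most-significant first: 0x910DE7.
Top bit is set, so as a signed 24-bit value this is 0x910DE7 − 2^24 = -7270937.

-7270937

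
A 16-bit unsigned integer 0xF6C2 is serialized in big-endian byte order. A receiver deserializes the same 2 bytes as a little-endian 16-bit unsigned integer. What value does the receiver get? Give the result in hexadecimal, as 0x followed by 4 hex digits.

Stored big-endian, the bytes at ascending addresses are F6 C2.
Read back as little-endian, the first byte is least significant, giving 0xC2F6.

0xC2F6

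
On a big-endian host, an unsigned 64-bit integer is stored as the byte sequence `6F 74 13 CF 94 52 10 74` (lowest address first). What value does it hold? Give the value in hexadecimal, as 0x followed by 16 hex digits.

In big-endian order the high byte comes first in memory.
The bytes are already most-significant first: 0x6F7413CF94521074.

0x6F7413CF94521074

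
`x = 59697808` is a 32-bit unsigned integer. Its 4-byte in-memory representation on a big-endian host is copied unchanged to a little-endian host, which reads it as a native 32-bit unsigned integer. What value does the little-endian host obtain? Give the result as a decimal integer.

59697808 in 32-bit hexadecimal is 0x038EEA90.
Stored big-endian, the bytes at ascending addresses are 03 8E EA 90.
Read back as little-endian, the first byte is least significant, giving 0x90EA8E03.
0x90EA8E03 = 2431290883.

2431290883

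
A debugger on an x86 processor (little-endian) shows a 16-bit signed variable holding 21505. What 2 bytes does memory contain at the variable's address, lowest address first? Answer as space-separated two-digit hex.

01 54

21505 in hexadecimal, padded to 16 bits, is 0x5401.
Split into bytes (most-significant first): 54 01.
Little-endian: lowest address holds the least-significant byte.
So at ascending addresses the bytes are 01 54.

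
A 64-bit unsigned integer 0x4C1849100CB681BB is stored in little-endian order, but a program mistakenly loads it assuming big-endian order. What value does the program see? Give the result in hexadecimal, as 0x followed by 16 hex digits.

Stored little-endian, the bytes at ascending addresses are BB 81 B6 0C 10 49 18 4C.
Read back as big-endian, the last byte is least significant, giving 0xBB81B60C1049184C.

0xBB81B60C1049184C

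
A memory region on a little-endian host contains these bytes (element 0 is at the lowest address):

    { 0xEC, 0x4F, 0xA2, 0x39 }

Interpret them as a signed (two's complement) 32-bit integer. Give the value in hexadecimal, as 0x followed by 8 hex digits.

In little-endian order the low byte comes first in memory.
Reassemble most-significant byte first: 39 A2 4F EC → 0x39A24FEC.

0x39A24FEC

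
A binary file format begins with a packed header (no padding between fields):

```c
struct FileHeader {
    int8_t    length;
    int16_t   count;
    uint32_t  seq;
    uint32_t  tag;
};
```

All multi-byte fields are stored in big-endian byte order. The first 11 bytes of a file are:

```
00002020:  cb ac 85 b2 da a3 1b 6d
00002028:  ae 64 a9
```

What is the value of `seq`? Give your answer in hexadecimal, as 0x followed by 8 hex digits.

0xB2DAA31B

`seq` follows `length` (1 B), `count` (2 B), so it starts at offset 1 + 2 = 3 and occupies 4 bytes.
Bytes at offsets 3..6: B2 DA A3 1B.
Big-endian: lowest address holds the most-significant byte.
The bytes are already most-significant first: 0xB2DAA31B.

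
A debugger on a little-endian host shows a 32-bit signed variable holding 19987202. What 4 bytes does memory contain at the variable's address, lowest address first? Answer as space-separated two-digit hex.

19987202 in hexadecimal, padded to 32 bits, is 0x0130FB02.
Split into bytes (most-significant first): 01 30 FB 02.
In little-endian order the low byte comes first in memory.
So at ascending addresses the bytes are 02 FB 30 01.

02 FB 30 01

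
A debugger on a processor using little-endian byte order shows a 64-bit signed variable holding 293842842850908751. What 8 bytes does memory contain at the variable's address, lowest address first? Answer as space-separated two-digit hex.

293842842850908751 in hexadecimal, padded to 64 bits, is 0x0413F0823BEB5A4F.
Split into bytes (most-significant first): 04 13 F0 82 3B EB 5A 4F.
In little-endian order the low byte comes first in memory.
So at ascending addresses the bytes are 4F 5A EB 3B 82 F0 13 04.

4F 5A EB 3B 82 F0 13 04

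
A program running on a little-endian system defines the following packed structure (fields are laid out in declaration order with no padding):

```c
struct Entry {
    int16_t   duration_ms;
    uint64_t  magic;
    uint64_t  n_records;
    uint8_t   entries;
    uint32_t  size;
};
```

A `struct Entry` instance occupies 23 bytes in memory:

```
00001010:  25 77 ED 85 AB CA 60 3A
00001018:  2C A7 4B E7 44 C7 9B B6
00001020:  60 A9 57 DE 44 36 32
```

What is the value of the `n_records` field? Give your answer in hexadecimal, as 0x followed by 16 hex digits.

0xA960B69BC744E74B

`n_records` follows `duration_ms` (2 B), `magic` (8 B), so it starts at offset 2 + 8 = 10 and occupies 8 bytes.
Bytes at offsets 10..17: 4B E7 44 C7 9B B6 60 A9.
In little-endian order the low byte comes first in memory.
Reassemble most-significant byte first: A9 60 B6 9B C7 44 E7 4B → 0xA960B69BC744E74B.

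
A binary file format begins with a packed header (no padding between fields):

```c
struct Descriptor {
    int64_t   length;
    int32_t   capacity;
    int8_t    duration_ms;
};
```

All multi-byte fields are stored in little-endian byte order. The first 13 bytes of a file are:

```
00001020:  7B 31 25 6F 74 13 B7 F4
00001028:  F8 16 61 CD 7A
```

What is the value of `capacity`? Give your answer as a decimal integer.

`capacity` follows `length` (8 bytes), so it starts at byte offset 8 and occupies 4 bytes.
Bytes at offsets 8..11: F8 16 61 CD.
Little-endian: lowest address holds the least-significant byte.
Reassemble most-significant byte first: CD 61 16 F8 → 0xCD6116F8.
Top bit is set, so as a signed 32-bit value this is 0xCD6116F8 − 2^32 = -849275144.

-849275144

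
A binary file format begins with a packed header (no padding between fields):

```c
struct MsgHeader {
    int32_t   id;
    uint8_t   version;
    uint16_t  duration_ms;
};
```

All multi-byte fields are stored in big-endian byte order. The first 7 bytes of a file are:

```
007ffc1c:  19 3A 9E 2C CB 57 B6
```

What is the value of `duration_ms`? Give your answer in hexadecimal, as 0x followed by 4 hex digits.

0x57B6

`duration_ms` follows `id` (4 B), `version` (1 B), so it starts at offset 4 + 1 = 5 and occupies 2 bytes.
Bytes at offsets 5..6: 57 B6.
In big-endian order the high byte comes first in memory.
The bytes are already most-significant first: 0x57B6.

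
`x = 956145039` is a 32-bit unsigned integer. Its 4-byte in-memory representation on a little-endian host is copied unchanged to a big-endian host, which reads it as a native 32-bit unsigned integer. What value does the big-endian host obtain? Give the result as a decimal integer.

956145039 in 32-bit hexadecimal is 0x38FD9D8F.
Stored little-endian, the bytes at ascending addresses are 8F 9D FD 38.
Read back as big-endian, the last byte is least significant, giving 0x8F9DFD38.
0x8F9DFD38 = 2409495864.

2409495864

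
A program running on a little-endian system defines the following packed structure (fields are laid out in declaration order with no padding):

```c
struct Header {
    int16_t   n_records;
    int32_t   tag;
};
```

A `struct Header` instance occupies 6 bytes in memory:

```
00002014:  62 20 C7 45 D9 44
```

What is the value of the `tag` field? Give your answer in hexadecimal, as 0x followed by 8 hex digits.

`tag` follows `n_records` (2 bytes), so it starts at byte offset 2 and occupies 4 bytes.
Bytes at offsets 2..5: C7 45 D9 44.
Little-endian stores the least-significant byte at the lowest address.
Reassemble most-significant byte first: 44 D9 45 C7 → 0x44D945C7.

0x44D945C7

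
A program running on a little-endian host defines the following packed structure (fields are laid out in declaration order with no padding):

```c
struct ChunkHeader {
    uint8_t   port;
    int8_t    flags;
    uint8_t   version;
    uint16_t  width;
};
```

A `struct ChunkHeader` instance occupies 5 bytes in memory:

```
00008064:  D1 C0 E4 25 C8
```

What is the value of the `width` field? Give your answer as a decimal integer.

`width` follows `port` (1 B), `flags` (1 B), `version` (1 B), so it starts at offset 1 + 1 + 1 = 3 and occupies 2 bytes.
Bytes at offsets 3..4: 25 C8.
Little-endian stores the least-significant byte at the lowest address.
Reassemble most-significant byte first: C8 25 → 0xC825.
0xC825 = 51237.

51237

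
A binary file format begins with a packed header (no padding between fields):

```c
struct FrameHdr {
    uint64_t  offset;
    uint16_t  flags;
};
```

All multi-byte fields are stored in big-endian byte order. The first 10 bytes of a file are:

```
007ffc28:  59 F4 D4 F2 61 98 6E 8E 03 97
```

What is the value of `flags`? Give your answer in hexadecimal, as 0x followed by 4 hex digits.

`flags` follows `offset` (8 bytes), so it starts at byte offset 8 and occupies 2 bytes.
Bytes at offsets 8..9: 03 97.
Big-endian stores the most-significant byte at the lowest address.
The bytes are already most-significant first: 0x0397.

0x0397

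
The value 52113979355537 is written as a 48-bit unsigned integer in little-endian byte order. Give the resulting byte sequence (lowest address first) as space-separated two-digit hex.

52113979355537 in hexadecimal, padded to 48 bits, is 0x2F65BB3A3191.
Split into bytes (most-significant first): 2F 65 BB 3A 31 91.
Little-endian: lowest address holds the least-significant byte.
So at ascending addresses the bytes are 91 31 3A BB 65 2F.

91 31 3A BB 65 2F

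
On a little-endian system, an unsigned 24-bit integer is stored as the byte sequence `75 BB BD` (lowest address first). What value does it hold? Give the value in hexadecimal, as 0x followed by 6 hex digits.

0xBDBB75

Little-endian: lowest address holds the least-significant byte.
Reassemble most-significant byte first: BD BB 75 → 0xBDBB75.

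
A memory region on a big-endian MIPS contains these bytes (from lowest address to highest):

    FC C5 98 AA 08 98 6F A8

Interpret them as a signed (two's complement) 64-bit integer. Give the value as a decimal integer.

In big-endian order the high byte comes first in memory.
The bytes are already most-significant first: 0xFCC598AA08986FA8.
Top bit is set, so as a signed 64-bit value this is 0xFCC598AA08986FA8 − 2^64 = -232611949683642456.

-232611949683642456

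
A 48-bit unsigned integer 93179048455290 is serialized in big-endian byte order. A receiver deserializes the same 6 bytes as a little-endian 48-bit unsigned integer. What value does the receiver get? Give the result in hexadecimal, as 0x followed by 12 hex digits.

0x7A6C15F0BE54

93179048455290 in 48-bit hexadecimal is 0x54BEF0156C7A.
Stored big-endian, the bytes at ascending addresses are 54 BE F0 15 6C 7A.
Read back as little-endian, the first byte is least significant, giving 0x7A6C15F0BE54.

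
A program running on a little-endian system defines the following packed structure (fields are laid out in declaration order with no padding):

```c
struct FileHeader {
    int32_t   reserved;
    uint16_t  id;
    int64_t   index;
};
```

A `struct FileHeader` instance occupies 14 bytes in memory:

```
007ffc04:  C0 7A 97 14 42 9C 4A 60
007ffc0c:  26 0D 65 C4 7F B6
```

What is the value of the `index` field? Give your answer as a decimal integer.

-5296298698473054134

`index` follows `reserved` (4 B), `id` (2 B), so it starts at offset 4 + 2 = 6 and occupies 8 bytes.
Bytes at offsets 6..13: 4A 60 26 0D 65 C4 7F B6.
Little-endian stores the least-significant byte at the lowest address.
Reassemble most-significant byte first: B6 7F C4 65 0D 26 60 4A → 0xB67FC4650D26604A.
Top bit is set, so as a signed 64-bit value this is 0xB67FC4650D26604A − 2^64 = -5296298698473054134.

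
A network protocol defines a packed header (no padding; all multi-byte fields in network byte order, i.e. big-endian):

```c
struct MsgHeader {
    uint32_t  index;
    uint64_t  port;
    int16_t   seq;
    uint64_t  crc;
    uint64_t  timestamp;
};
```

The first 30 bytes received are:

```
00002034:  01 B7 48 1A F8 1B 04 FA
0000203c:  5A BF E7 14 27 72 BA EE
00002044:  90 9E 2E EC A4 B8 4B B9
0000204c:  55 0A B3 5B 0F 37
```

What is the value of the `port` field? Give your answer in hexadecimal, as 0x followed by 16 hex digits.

`port` follows `index` (4 bytes), so it starts at byte offset 4 and occupies 8 bytes.
Bytes at offsets 4..11: F8 1B 04 FA 5A BF E7 14.
Big-endian stores the most-significant byte at the lowest address.
The bytes are already most-significant first: 0xF81B04FA5ABFE714.

0xF81B04FA5ABFE714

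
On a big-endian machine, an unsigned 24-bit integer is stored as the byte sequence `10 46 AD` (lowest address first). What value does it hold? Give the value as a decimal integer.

Big-endian: lowest address holds the most-significant byte.
The bytes are already most-significant first: 0x1046AD.
0x1046AD = 1066669.

1066669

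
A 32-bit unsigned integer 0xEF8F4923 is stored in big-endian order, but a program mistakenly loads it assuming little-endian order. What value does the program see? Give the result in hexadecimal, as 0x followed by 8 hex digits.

Stored big-endian, the bytes at ascending addresses are EF 8F 49 23.
Read back as little-endian, the first byte is least significant, giving 0x23498FEF.

0x23498FEF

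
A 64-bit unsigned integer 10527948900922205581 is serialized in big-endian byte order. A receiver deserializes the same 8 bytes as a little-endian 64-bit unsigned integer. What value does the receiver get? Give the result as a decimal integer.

10206826865445378706

10527948900922205581 in 64-bit hexadecimal is 0x921AC9BEF4EEA58D.
Stored big-endian, the bytes at ascending addresses are 92 1A C9 BE F4 EE A5 8D.
Read back as little-endian, the first byte is least significant, giving 0x8DA5EEF4BEC91A92.
0x8DA5EEF4BEC91A92 = 10206826865445378706.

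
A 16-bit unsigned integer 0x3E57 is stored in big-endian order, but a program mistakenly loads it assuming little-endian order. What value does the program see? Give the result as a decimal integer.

Stored big-endian, the bytes at ascending addresses are 3E 57.
Read back as little-endian, the first byte is least significant, giving 0x573E.
0x573E = 22334.

22334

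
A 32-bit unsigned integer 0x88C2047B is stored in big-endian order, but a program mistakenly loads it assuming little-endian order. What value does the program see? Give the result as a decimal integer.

2063909512

Stored big-endian, the bytes at ascending addresses are 88 C2 04 7B.
Read back as little-endian, the first byte is least significant, giving 0x7B04C288.
0x7B04C288 = 2063909512.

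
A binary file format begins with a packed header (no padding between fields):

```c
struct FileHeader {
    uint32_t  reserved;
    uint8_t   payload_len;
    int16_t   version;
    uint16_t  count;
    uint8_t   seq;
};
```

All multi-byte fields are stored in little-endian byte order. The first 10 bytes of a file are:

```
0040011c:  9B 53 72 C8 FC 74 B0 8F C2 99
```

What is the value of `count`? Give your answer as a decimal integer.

`count` follows `reserved` (4 B), `payload_len` (1 B), `version` (2 B), so it starts at offset 4 + 1 + 2 = 7 and occupies 2 bytes.
Bytes at offsets 7..8: 8F C2.
Little-endian stores the least-significant byte at the lowest address.
Reassemble most-significant byte first: C2 8F → 0xC28F.
0xC28F = 49807.

49807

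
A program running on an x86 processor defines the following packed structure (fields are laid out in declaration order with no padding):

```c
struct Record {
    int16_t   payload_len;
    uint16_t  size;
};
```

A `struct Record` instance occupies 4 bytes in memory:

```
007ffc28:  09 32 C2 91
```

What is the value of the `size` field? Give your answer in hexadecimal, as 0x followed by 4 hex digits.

`size` follows `payload_len` (2 bytes), so it starts at byte offset 2 and occupies 2 bytes.
Bytes at offsets 2..3: C2 91.
Little-endian: lowest address holds the least-significant byte.
Reassemble most-significant byte first: 91 C2 → 0x91C2.

0x91C2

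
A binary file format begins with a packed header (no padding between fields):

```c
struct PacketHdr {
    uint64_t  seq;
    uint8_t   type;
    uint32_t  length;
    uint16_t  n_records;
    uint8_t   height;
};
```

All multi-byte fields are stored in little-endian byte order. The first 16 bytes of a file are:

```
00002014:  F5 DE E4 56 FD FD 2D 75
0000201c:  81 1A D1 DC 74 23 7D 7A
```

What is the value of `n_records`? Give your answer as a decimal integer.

32035

`n_records` follows `seq` (8 B), `type` (1 B), `length` (4 B), so it starts at offset 8 + 1 + 4 = 13 and occupies 2 bytes.
Bytes at offsets 13..14: 23 7D.
Little-endian stores the least-significant byte at the lowest address.
Reassemble most-significant byte first: 7D 23 → 0x7D23.
0x7D23 = 32035.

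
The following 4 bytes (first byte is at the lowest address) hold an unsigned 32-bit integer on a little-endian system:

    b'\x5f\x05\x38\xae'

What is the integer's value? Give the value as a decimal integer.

Little-endian stores the least-significant byte at the lowest address.
Reassemble most-significant byte first: AE 38 05 5F → 0xAE38055F.
0xAE38055F = 2922906975.

2922906975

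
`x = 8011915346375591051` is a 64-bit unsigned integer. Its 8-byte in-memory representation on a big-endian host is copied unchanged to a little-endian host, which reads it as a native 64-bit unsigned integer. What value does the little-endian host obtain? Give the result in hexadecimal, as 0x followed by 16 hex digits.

8011915346375591051 in 64-bit hexadecimal is 0x6F300A8EFF37C48B.
Stored big-endian, the bytes at ascending addresses are 6F 30 0A 8E FF 37 C4 8B.
Read back as little-endian, the first byte is least significant, giving 0x8BC437FF8E0A306F.

0x8BC437FF8E0A306F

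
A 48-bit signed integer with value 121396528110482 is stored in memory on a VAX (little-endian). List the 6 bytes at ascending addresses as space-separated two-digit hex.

121396528110482 in hexadecimal, padded to 48 bits, is 0x6E68D4EF5B92.
Split into bytes (most-significant first): 6E 68 D4 EF 5B 92.
Little-endian: lowest address holds the least-significant byte.
So at ascending addresses the bytes are 92 5B EF D4 68 6E.

92 5B EF D4 68 6E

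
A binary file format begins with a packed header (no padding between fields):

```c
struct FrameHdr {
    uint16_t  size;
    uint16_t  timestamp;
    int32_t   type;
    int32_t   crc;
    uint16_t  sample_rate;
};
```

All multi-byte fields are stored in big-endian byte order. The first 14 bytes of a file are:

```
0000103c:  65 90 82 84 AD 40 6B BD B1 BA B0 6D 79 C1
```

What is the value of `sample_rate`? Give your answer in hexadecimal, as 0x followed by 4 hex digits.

`sample_rate` follows `size` (2 B), `timestamp` (2 B), `type` (4 B), `crc` (4 B), so it starts at offset 2 + 2 + 4 + 4 = 12 and occupies 2 bytes.
Bytes at offsets 12..13: 79 C1.
Big-endian stores the most-significant byte at the lowest address.
The bytes are already most-significant first: 0x79C1.

0x79C1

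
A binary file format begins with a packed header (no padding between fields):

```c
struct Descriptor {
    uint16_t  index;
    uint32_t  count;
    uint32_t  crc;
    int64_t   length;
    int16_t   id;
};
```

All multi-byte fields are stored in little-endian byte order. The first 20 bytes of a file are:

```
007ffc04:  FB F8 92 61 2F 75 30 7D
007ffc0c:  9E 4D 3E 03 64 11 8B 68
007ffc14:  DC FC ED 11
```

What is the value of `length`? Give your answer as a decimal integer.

`length` follows `index` (2 B), `count` (4 B), `crc` (4 B), so it starts at offset 2 + 4 + 4 = 10 and occupies 8 bytes.
Bytes at offsets 10..17: 3E 03 64 11 8B 68 DC FC.
In little-endian order the low byte comes first in memory.
Reassemble most-significant byte first: FC DC 68 8B 11 64 03 3E → 0xFCDC688B1164033E.
Top bit is set, so as a signed 64-bit value this is 0xFCDC688B1164033E − 2^64 = -226190934773857474.

-226190934773857474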